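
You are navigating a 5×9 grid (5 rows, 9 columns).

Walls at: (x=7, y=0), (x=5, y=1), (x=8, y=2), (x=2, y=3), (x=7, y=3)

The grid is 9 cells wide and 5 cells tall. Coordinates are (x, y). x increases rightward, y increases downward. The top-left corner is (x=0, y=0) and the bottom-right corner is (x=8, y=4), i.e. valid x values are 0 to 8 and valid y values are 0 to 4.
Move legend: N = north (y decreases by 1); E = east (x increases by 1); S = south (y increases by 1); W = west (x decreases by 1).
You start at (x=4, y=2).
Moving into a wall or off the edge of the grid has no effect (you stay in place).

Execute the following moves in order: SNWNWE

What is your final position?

Answer: Final position: (x=3, y=1)

Derivation:
Start: (x=4, y=2)
  S (south): (x=4, y=2) -> (x=4, y=3)
  N (north): (x=4, y=3) -> (x=4, y=2)
  W (west): (x=4, y=2) -> (x=3, y=2)
  N (north): (x=3, y=2) -> (x=3, y=1)
  W (west): (x=3, y=1) -> (x=2, y=1)
  E (east): (x=2, y=1) -> (x=3, y=1)
Final: (x=3, y=1)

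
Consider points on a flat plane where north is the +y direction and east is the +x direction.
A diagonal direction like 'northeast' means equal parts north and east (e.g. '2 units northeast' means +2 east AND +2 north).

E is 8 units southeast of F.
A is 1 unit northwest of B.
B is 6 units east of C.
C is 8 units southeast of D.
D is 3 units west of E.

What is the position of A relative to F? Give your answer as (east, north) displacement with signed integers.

Answer: A is at (east=18, north=-15) relative to F.

Derivation:
Place F at the origin (east=0, north=0).
  E is 8 units southeast of F: delta (east=+8, north=-8); E at (east=8, north=-8).
  D is 3 units west of E: delta (east=-3, north=+0); D at (east=5, north=-8).
  C is 8 units southeast of D: delta (east=+8, north=-8); C at (east=13, north=-16).
  B is 6 units east of C: delta (east=+6, north=+0); B at (east=19, north=-16).
  A is 1 unit northwest of B: delta (east=-1, north=+1); A at (east=18, north=-15).
Therefore A relative to F: (east=18, north=-15).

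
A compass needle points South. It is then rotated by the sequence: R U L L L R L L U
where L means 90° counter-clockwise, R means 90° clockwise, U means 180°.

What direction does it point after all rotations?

Start: South
  R (right (90° clockwise)) -> West
  U (U-turn (180°)) -> East
  L (left (90° counter-clockwise)) -> North
  L (left (90° counter-clockwise)) -> West
  L (left (90° counter-clockwise)) -> South
  R (right (90° clockwise)) -> West
  L (left (90° counter-clockwise)) -> South
  L (left (90° counter-clockwise)) -> East
  U (U-turn (180°)) -> West
Final: West

Answer: Final heading: West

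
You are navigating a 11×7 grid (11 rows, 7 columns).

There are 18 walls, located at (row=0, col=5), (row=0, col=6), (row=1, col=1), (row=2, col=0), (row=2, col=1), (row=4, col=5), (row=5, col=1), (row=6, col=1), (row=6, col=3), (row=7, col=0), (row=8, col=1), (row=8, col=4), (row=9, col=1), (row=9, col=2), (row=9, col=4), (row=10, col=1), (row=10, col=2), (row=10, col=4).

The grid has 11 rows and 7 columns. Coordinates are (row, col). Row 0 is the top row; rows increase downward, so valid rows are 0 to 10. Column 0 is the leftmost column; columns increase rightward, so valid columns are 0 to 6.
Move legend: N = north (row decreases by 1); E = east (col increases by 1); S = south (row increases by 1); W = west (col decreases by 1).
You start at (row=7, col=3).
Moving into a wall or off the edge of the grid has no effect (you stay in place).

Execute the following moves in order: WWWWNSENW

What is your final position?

Answer: Final position: (row=6, col=2)

Derivation:
Start: (row=7, col=3)
  W (west): (row=7, col=3) -> (row=7, col=2)
  W (west): (row=7, col=2) -> (row=7, col=1)
  W (west): blocked, stay at (row=7, col=1)
  W (west): blocked, stay at (row=7, col=1)
  N (north): blocked, stay at (row=7, col=1)
  S (south): blocked, stay at (row=7, col=1)
  E (east): (row=7, col=1) -> (row=7, col=2)
  N (north): (row=7, col=2) -> (row=6, col=2)
  W (west): blocked, stay at (row=6, col=2)
Final: (row=6, col=2)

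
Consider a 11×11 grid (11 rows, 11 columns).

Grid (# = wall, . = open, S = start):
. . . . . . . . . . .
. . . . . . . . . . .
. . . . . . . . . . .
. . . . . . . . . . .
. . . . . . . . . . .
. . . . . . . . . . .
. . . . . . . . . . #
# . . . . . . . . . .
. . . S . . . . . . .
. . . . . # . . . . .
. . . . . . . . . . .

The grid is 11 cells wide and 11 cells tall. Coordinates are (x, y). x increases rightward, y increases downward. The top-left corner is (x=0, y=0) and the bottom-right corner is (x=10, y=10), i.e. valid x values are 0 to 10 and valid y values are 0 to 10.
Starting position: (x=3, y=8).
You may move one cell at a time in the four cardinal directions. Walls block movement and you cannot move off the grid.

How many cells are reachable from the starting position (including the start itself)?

BFS flood-fill from (x=3, y=8):
  Distance 0: (x=3, y=8)
  Distance 1: (x=3, y=7), (x=2, y=8), (x=4, y=8), (x=3, y=9)
  Distance 2: (x=3, y=6), (x=2, y=7), (x=4, y=7), (x=1, y=8), (x=5, y=8), (x=2, y=9), (x=4, y=9), (x=3, y=10)
  Distance 3: (x=3, y=5), (x=2, y=6), (x=4, y=6), (x=1, y=7), (x=5, y=7), (x=0, y=8), (x=6, y=8), (x=1, y=9), (x=2, y=10), (x=4, y=10)
  Distance 4: (x=3, y=4), (x=2, y=5), (x=4, y=5), (x=1, y=6), (x=5, y=6), (x=6, y=7), (x=7, y=8), (x=0, y=9), (x=6, y=9), (x=1, y=10), (x=5, y=10)
  Distance 5: (x=3, y=3), (x=2, y=4), (x=4, y=4), (x=1, y=5), (x=5, y=5), (x=0, y=6), (x=6, y=6), (x=7, y=7), (x=8, y=8), (x=7, y=9), (x=0, y=10), (x=6, y=10)
  Distance 6: (x=3, y=2), (x=2, y=3), (x=4, y=3), (x=1, y=4), (x=5, y=4), (x=0, y=5), (x=6, y=5), (x=7, y=6), (x=8, y=7), (x=9, y=8), (x=8, y=9), (x=7, y=10)
  Distance 7: (x=3, y=1), (x=2, y=2), (x=4, y=2), (x=1, y=3), (x=5, y=3), (x=0, y=4), (x=6, y=4), (x=7, y=5), (x=8, y=6), (x=9, y=7), (x=10, y=8), (x=9, y=9), (x=8, y=10)
  Distance 8: (x=3, y=0), (x=2, y=1), (x=4, y=1), (x=1, y=2), (x=5, y=2), (x=0, y=3), (x=6, y=3), (x=7, y=4), (x=8, y=5), (x=9, y=6), (x=10, y=7), (x=10, y=9), (x=9, y=10)
  Distance 9: (x=2, y=0), (x=4, y=0), (x=1, y=1), (x=5, y=1), (x=0, y=2), (x=6, y=2), (x=7, y=3), (x=8, y=4), (x=9, y=5), (x=10, y=10)
  Distance 10: (x=1, y=0), (x=5, y=0), (x=0, y=1), (x=6, y=1), (x=7, y=2), (x=8, y=3), (x=9, y=4), (x=10, y=5)
  Distance 11: (x=0, y=0), (x=6, y=0), (x=7, y=1), (x=8, y=2), (x=9, y=3), (x=10, y=4)
  Distance 12: (x=7, y=0), (x=8, y=1), (x=9, y=2), (x=10, y=3)
  Distance 13: (x=8, y=0), (x=9, y=1), (x=10, y=2)
  Distance 14: (x=9, y=0), (x=10, y=1)
  Distance 15: (x=10, y=0)
Total reachable: 118 (grid has 118 open cells total)

Answer: Reachable cells: 118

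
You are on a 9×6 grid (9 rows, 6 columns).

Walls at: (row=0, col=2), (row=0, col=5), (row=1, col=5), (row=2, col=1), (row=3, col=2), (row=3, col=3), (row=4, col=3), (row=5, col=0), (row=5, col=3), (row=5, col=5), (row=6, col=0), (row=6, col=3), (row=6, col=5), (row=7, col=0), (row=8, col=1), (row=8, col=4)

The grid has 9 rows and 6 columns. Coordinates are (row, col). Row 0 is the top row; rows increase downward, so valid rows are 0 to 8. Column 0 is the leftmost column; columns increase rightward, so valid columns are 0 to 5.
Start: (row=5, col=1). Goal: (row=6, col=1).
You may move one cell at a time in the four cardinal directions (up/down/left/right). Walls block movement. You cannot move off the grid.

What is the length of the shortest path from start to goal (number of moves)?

BFS from (row=5, col=1) until reaching (row=6, col=1):
  Distance 0: (row=5, col=1)
  Distance 1: (row=4, col=1), (row=5, col=2), (row=6, col=1)  <- goal reached here
One shortest path (1 moves): (row=5, col=1) -> (row=6, col=1)

Answer: Shortest path length: 1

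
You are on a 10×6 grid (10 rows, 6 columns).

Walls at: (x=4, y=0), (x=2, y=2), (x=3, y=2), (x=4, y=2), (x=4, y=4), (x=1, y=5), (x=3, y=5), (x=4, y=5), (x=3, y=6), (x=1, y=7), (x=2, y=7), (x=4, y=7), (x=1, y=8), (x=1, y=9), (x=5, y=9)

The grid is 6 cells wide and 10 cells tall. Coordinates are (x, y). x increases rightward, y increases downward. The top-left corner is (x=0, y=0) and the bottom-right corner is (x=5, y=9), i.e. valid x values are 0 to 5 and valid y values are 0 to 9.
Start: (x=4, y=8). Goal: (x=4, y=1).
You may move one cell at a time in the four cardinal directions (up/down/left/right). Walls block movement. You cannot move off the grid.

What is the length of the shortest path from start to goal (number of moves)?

BFS from (x=4, y=8) until reaching (x=4, y=1):
  Distance 0: (x=4, y=8)
  Distance 1: (x=3, y=8), (x=5, y=8), (x=4, y=9)
  Distance 2: (x=3, y=7), (x=5, y=7), (x=2, y=8), (x=3, y=9)
  Distance 3: (x=5, y=6), (x=2, y=9)
  Distance 4: (x=5, y=5), (x=4, y=6)
  Distance 5: (x=5, y=4)
  Distance 6: (x=5, y=3)
  Distance 7: (x=5, y=2), (x=4, y=3)
  Distance 8: (x=5, y=1), (x=3, y=3)
  Distance 9: (x=5, y=0), (x=4, y=1), (x=2, y=3), (x=3, y=4)  <- goal reached here
One shortest path (9 moves): (x=4, y=8) -> (x=5, y=8) -> (x=5, y=7) -> (x=5, y=6) -> (x=5, y=5) -> (x=5, y=4) -> (x=5, y=3) -> (x=5, y=2) -> (x=5, y=1) -> (x=4, y=1)

Answer: Shortest path length: 9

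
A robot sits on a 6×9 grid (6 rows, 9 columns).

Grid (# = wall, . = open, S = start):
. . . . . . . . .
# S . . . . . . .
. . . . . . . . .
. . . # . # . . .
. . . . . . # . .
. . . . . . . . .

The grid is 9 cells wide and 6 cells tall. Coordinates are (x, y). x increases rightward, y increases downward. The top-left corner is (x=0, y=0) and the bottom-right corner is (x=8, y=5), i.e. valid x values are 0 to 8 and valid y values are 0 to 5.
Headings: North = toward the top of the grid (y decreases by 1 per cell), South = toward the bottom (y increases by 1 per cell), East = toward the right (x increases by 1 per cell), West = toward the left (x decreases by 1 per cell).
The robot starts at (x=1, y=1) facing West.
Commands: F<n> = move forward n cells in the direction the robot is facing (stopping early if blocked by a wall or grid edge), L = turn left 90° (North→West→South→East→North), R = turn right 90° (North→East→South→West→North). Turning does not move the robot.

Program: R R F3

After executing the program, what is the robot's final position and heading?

Answer: Final position: (x=4, y=1), facing East

Derivation:
Start: (x=1, y=1), facing West
  R: turn right, now facing North
  R: turn right, now facing East
  F3: move forward 3, now at (x=4, y=1)
Final: (x=4, y=1), facing East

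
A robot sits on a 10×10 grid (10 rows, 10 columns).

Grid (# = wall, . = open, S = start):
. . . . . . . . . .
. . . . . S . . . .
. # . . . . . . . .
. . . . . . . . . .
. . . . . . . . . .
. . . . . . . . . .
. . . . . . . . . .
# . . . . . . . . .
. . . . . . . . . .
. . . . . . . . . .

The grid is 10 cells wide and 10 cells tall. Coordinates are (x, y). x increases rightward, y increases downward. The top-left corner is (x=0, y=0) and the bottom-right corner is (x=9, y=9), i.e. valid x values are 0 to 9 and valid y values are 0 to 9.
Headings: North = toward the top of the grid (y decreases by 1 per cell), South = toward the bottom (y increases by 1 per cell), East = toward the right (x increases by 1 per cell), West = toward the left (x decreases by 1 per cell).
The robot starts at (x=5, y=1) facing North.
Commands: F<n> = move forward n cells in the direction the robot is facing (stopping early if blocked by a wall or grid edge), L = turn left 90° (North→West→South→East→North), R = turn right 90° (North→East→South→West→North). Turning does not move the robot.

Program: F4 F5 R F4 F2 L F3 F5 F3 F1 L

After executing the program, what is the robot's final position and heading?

Answer: Final position: (x=9, y=0), facing West

Derivation:
Start: (x=5, y=1), facing North
  F4: move forward 1/4 (blocked), now at (x=5, y=0)
  F5: move forward 0/5 (blocked), now at (x=5, y=0)
  R: turn right, now facing East
  F4: move forward 4, now at (x=9, y=0)
  F2: move forward 0/2 (blocked), now at (x=9, y=0)
  L: turn left, now facing North
  F3: move forward 0/3 (blocked), now at (x=9, y=0)
  F5: move forward 0/5 (blocked), now at (x=9, y=0)
  F3: move forward 0/3 (blocked), now at (x=9, y=0)
  F1: move forward 0/1 (blocked), now at (x=9, y=0)
  L: turn left, now facing West
Final: (x=9, y=0), facing West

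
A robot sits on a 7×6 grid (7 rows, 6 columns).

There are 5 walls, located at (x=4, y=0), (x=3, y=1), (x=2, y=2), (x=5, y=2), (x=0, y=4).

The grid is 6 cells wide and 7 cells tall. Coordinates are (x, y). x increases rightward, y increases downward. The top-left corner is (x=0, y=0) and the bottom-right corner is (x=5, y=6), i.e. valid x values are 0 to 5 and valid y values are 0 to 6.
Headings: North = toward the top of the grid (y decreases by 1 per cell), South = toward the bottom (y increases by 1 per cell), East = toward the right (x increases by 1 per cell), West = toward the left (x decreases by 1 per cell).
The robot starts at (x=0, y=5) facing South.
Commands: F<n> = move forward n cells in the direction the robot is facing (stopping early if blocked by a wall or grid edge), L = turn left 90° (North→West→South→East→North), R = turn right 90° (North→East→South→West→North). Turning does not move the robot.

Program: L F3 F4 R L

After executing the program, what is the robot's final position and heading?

Answer: Final position: (x=5, y=5), facing East

Derivation:
Start: (x=0, y=5), facing South
  L: turn left, now facing East
  F3: move forward 3, now at (x=3, y=5)
  F4: move forward 2/4 (blocked), now at (x=5, y=5)
  R: turn right, now facing South
  L: turn left, now facing East
Final: (x=5, y=5), facing East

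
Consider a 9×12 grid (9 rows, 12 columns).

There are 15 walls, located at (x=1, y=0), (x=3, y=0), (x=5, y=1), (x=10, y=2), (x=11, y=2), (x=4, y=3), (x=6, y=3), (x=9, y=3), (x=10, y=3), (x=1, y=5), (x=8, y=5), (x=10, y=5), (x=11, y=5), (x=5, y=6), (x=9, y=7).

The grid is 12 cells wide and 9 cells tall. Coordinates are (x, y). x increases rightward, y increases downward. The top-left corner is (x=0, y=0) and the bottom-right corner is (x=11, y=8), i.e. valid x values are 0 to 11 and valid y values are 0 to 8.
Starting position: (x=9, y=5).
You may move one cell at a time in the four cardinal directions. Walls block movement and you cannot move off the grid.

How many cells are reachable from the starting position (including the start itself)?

BFS flood-fill from (x=9, y=5):
  Distance 0: (x=9, y=5)
  Distance 1: (x=9, y=4), (x=9, y=6)
  Distance 2: (x=8, y=4), (x=10, y=4), (x=8, y=6), (x=10, y=6)
  Distance 3: (x=8, y=3), (x=7, y=4), (x=11, y=4), (x=7, y=6), (x=11, y=6), (x=8, y=7), (x=10, y=7)
  Distance 4: (x=8, y=2), (x=7, y=3), (x=11, y=3), (x=6, y=4), (x=7, y=5), (x=6, y=6), (x=7, y=7), (x=11, y=7), (x=8, y=8), (x=10, y=8)
  Distance 5: (x=8, y=1), (x=7, y=2), (x=9, y=2), (x=5, y=4), (x=6, y=5), (x=6, y=7), (x=7, y=8), (x=9, y=8), (x=11, y=8)
  Distance 6: (x=8, y=0), (x=7, y=1), (x=9, y=1), (x=6, y=2), (x=5, y=3), (x=4, y=4), (x=5, y=5), (x=5, y=7), (x=6, y=8)
  Distance 7: (x=7, y=0), (x=9, y=0), (x=6, y=1), (x=10, y=1), (x=5, y=2), (x=3, y=4), (x=4, y=5), (x=4, y=7), (x=5, y=8)
  Distance 8: (x=6, y=0), (x=10, y=0), (x=11, y=1), (x=4, y=2), (x=3, y=3), (x=2, y=4), (x=3, y=5), (x=4, y=6), (x=3, y=7), (x=4, y=8)
  Distance 9: (x=5, y=0), (x=11, y=0), (x=4, y=1), (x=3, y=2), (x=2, y=3), (x=1, y=4), (x=2, y=5), (x=3, y=6), (x=2, y=7), (x=3, y=8)
  Distance 10: (x=4, y=0), (x=3, y=1), (x=2, y=2), (x=1, y=3), (x=0, y=4), (x=2, y=6), (x=1, y=7), (x=2, y=8)
  Distance 11: (x=2, y=1), (x=1, y=2), (x=0, y=3), (x=0, y=5), (x=1, y=6), (x=0, y=7), (x=1, y=8)
  Distance 12: (x=2, y=0), (x=1, y=1), (x=0, y=2), (x=0, y=6), (x=0, y=8)
  Distance 13: (x=0, y=1)
  Distance 14: (x=0, y=0)
Total reachable: 93 (grid has 93 open cells total)

Answer: Reachable cells: 93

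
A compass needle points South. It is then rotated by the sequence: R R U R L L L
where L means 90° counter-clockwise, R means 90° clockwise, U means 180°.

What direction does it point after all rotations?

Answer: Final heading: North

Derivation:
Start: South
  R (right (90° clockwise)) -> West
  R (right (90° clockwise)) -> North
  U (U-turn (180°)) -> South
  R (right (90° clockwise)) -> West
  L (left (90° counter-clockwise)) -> South
  L (left (90° counter-clockwise)) -> East
  L (left (90° counter-clockwise)) -> North
Final: North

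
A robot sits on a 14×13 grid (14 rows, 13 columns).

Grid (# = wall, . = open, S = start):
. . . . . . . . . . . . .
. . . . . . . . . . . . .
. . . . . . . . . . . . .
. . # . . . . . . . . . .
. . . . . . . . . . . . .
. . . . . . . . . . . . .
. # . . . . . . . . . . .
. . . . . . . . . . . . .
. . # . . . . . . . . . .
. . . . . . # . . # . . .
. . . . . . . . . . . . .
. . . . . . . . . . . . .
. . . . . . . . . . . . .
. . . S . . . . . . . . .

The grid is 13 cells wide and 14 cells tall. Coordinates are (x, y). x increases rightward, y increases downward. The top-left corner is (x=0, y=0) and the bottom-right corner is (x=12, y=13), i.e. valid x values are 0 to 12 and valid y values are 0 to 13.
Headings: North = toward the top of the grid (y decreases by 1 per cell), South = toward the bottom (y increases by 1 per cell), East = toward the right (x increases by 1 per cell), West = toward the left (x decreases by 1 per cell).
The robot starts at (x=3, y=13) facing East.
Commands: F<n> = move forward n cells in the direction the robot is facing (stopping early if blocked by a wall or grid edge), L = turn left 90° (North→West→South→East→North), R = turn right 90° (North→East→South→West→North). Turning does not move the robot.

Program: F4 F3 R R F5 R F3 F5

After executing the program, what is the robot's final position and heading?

Start: (x=3, y=13), facing East
  F4: move forward 4, now at (x=7, y=13)
  F3: move forward 3, now at (x=10, y=13)
  R: turn right, now facing South
  R: turn right, now facing West
  F5: move forward 5, now at (x=5, y=13)
  R: turn right, now facing North
  F3: move forward 3, now at (x=5, y=10)
  F5: move forward 5, now at (x=5, y=5)
Final: (x=5, y=5), facing North

Answer: Final position: (x=5, y=5), facing North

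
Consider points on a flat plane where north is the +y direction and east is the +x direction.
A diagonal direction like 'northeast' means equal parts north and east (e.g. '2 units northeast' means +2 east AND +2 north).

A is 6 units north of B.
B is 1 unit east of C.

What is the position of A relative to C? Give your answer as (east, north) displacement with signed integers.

Place C at the origin (east=0, north=0).
  B is 1 unit east of C: delta (east=+1, north=+0); B at (east=1, north=0).
  A is 6 units north of B: delta (east=+0, north=+6); A at (east=1, north=6).
Therefore A relative to C: (east=1, north=6).

Answer: A is at (east=1, north=6) relative to C.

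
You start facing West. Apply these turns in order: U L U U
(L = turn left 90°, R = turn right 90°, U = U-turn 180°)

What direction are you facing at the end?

Answer: Final heading: North

Derivation:
Start: West
  U (U-turn (180°)) -> East
  L (left (90° counter-clockwise)) -> North
  U (U-turn (180°)) -> South
  U (U-turn (180°)) -> North
Final: North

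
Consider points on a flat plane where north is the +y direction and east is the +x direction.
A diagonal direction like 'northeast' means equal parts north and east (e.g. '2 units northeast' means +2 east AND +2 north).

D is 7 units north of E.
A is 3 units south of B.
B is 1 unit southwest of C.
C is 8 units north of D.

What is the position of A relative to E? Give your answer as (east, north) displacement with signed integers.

Place E at the origin (east=0, north=0).
  D is 7 units north of E: delta (east=+0, north=+7); D at (east=0, north=7).
  C is 8 units north of D: delta (east=+0, north=+8); C at (east=0, north=15).
  B is 1 unit southwest of C: delta (east=-1, north=-1); B at (east=-1, north=14).
  A is 3 units south of B: delta (east=+0, north=-3); A at (east=-1, north=11).
Therefore A relative to E: (east=-1, north=11).

Answer: A is at (east=-1, north=11) relative to E.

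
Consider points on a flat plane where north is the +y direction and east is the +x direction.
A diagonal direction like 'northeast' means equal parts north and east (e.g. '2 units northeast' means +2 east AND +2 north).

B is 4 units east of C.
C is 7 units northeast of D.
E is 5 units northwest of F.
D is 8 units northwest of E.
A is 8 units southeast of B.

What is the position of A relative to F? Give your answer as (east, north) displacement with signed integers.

Place F at the origin (east=0, north=0).
  E is 5 units northwest of F: delta (east=-5, north=+5); E at (east=-5, north=5).
  D is 8 units northwest of E: delta (east=-8, north=+8); D at (east=-13, north=13).
  C is 7 units northeast of D: delta (east=+7, north=+7); C at (east=-6, north=20).
  B is 4 units east of C: delta (east=+4, north=+0); B at (east=-2, north=20).
  A is 8 units southeast of B: delta (east=+8, north=-8); A at (east=6, north=12).
Therefore A relative to F: (east=6, north=12).

Answer: A is at (east=6, north=12) relative to F.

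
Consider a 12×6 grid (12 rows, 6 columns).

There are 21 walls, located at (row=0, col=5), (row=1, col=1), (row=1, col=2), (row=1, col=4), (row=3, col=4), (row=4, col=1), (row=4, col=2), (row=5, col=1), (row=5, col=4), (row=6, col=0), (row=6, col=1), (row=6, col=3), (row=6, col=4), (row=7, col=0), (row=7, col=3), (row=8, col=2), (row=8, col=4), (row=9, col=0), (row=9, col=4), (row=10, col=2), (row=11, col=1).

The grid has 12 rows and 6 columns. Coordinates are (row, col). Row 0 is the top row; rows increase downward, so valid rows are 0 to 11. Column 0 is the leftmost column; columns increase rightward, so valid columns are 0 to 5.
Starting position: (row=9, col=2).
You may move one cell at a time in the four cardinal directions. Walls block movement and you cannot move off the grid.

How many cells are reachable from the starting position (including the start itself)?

Answer: Reachable cells: 51

Derivation:
BFS flood-fill from (row=9, col=2):
  Distance 0: (row=9, col=2)
  Distance 1: (row=9, col=1), (row=9, col=3)
  Distance 2: (row=8, col=1), (row=8, col=3), (row=10, col=1), (row=10, col=3)
  Distance 3: (row=7, col=1), (row=8, col=0), (row=10, col=0), (row=10, col=4), (row=11, col=3)
  Distance 4: (row=7, col=2), (row=10, col=5), (row=11, col=0), (row=11, col=2), (row=11, col=4)
  Distance 5: (row=6, col=2), (row=9, col=5), (row=11, col=5)
  Distance 6: (row=5, col=2), (row=8, col=5)
  Distance 7: (row=5, col=3), (row=7, col=5)
  Distance 8: (row=4, col=3), (row=6, col=5), (row=7, col=4)
  Distance 9: (row=3, col=3), (row=4, col=4), (row=5, col=5)
  Distance 10: (row=2, col=3), (row=3, col=2), (row=4, col=5)
  Distance 11: (row=1, col=3), (row=2, col=2), (row=2, col=4), (row=3, col=1), (row=3, col=5)
  Distance 12: (row=0, col=3), (row=2, col=1), (row=2, col=5), (row=3, col=0)
  Distance 13: (row=0, col=2), (row=0, col=4), (row=1, col=5), (row=2, col=0), (row=4, col=0)
  Distance 14: (row=0, col=1), (row=1, col=0), (row=5, col=0)
  Distance 15: (row=0, col=0)
Total reachable: 51 (grid has 51 open cells total)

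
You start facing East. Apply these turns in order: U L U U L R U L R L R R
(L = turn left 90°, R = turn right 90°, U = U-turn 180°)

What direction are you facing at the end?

Answer: Final heading: East

Derivation:
Start: East
  U (U-turn (180°)) -> West
  L (left (90° counter-clockwise)) -> South
  U (U-turn (180°)) -> North
  U (U-turn (180°)) -> South
  L (left (90° counter-clockwise)) -> East
  R (right (90° clockwise)) -> South
  U (U-turn (180°)) -> North
  L (left (90° counter-clockwise)) -> West
  R (right (90° clockwise)) -> North
  L (left (90° counter-clockwise)) -> West
  R (right (90° clockwise)) -> North
  R (right (90° clockwise)) -> East
Final: East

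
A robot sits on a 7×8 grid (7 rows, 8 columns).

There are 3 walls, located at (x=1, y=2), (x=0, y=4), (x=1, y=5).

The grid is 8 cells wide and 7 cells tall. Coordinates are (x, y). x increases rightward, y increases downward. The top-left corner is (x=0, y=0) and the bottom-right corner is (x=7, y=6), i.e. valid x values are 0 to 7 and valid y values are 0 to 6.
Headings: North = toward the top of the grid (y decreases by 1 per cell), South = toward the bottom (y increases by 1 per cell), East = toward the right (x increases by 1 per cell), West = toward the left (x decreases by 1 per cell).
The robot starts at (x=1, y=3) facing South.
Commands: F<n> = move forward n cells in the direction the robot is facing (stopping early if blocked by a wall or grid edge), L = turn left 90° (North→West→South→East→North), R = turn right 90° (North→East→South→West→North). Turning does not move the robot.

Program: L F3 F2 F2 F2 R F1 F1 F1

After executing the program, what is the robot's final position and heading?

Start: (x=1, y=3), facing South
  L: turn left, now facing East
  F3: move forward 3, now at (x=4, y=3)
  F2: move forward 2, now at (x=6, y=3)
  F2: move forward 1/2 (blocked), now at (x=7, y=3)
  F2: move forward 0/2 (blocked), now at (x=7, y=3)
  R: turn right, now facing South
  F1: move forward 1, now at (x=7, y=4)
  F1: move forward 1, now at (x=7, y=5)
  F1: move forward 1, now at (x=7, y=6)
Final: (x=7, y=6), facing South

Answer: Final position: (x=7, y=6), facing South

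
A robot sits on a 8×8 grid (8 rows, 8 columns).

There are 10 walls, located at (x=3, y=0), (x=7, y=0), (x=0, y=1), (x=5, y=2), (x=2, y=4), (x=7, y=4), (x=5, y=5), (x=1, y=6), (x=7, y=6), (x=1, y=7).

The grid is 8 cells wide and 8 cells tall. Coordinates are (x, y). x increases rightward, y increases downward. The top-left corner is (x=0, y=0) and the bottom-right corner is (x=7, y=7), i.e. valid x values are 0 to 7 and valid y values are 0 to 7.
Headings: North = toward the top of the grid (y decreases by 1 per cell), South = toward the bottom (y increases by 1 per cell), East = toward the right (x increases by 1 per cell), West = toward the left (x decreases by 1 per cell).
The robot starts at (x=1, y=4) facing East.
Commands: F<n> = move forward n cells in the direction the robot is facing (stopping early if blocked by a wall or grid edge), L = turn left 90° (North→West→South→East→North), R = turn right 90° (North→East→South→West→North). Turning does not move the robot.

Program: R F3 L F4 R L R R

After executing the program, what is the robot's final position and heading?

Answer: Final position: (x=4, y=5), facing West

Derivation:
Start: (x=1, y=4), facing East
  R: turn right, now facing South
  F3: move forward 1/3 (blocked), now at (x=1, y=5)
  L: turn left, now facing East
  F4: move forward 3/4 (blocked), now at (x=4, y=5)
  R: turn right, now facing South
  L: turn left, now facing East
  R: turn right, now facing South
  R: turn right, now facing West
Final: (x=4, y=5), facing West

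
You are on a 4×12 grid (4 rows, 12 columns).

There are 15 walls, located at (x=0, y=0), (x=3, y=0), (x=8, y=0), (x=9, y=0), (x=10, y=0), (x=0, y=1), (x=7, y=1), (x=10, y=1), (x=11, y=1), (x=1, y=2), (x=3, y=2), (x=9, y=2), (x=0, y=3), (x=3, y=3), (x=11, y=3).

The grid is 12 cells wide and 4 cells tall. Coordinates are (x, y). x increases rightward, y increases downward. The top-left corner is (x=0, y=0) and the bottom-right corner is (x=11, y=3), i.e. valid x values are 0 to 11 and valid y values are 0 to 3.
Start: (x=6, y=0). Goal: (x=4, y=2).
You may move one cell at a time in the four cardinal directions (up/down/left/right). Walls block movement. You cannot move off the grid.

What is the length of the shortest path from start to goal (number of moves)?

BFS from (x=6, y=0) until reaching (x=4, y=2):
  Distance 0: (x=6, y=0)
  Distance 1: (x=5, y=0), (x=7, y=0), (x=6, y=1)
  Distance 2: (x=4, y=0), (x=5, y=1), (x=6, y=2)
  Distance 3: (x=4, y=1), (x=5, y=2), (x=7, y=2), (x=6, y=3)
  Distance 4: (x=3, y=1), (x=4, y=2), (x=8, y=2), (x=5, y=3), (x=7, y=3)  <- goal reached here
One shortest path (4 moves): (x=6, y=0) -> (x=5, y=0) -> (x=4, y=0) -> (x=4, y=1) -> (x=4, y=2)

Answer: Shortest path length: 4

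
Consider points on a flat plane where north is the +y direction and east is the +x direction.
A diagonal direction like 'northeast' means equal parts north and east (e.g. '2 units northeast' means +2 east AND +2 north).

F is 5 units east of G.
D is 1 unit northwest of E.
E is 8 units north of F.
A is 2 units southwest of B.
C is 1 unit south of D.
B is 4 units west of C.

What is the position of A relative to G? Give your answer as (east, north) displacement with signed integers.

Answer: A is at (east=-2, north=6) relative to G.

Derivation:
Place G at the origin (east=0, north=0).
  F is 5 units east of G: delta (east=+5, north=+0); F at (east=5, north=0).
  E is 8 units north of F: delta (east=+0, north=+8); E at (east=5, north=8).
  D is 1 unit northwest of E: delta (east=-1, north=+1); D at (east=4, north=9).
  C is 1 unit south of D: delta (east=+0, north=-1); C at (east=4, north=8).
  B is 4 units west of C: delta (east=-4, north=+0); B at (east=0, north=8).
  A is 2 units southwest of B: delta (east=-2, north=-2); A at (east=-2, north=6).
Therefore A relative to G: (east=-2, north=6).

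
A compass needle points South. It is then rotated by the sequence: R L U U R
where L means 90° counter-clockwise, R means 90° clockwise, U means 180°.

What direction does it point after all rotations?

Answer: Final heading: West

Derivation:
Start: South
  R (right (90° clockwise)) -> West
  L (left (90° counter-clockwise)) -> South
  U (U-turn (180°)) -> North
  U (U-turn (180°)) -> South
  R (right (90° clockwise)) -> West
Final: West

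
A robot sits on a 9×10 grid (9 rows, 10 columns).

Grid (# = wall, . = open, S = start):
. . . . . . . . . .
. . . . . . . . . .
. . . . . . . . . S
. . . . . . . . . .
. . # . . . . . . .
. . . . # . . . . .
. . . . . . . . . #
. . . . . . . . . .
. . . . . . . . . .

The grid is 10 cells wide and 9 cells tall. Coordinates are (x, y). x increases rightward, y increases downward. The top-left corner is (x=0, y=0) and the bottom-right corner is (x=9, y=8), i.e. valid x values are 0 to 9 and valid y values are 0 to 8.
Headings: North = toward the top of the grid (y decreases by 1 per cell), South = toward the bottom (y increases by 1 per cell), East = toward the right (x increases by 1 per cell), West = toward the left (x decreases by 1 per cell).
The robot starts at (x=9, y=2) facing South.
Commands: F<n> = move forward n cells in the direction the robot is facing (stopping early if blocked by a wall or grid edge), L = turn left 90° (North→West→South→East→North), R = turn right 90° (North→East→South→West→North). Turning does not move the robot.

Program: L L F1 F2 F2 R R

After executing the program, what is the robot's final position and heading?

Start: (x=9, y=2), facing South
  L: turn left, now facing East
  L: turn left, now facing North
  F1: move forward 1, now at (x=9, y=1)
  F2: move forward 1/2 (blocked), now at (x=9, y=0)
  F2: move forward 0/2 (blocked), now at (x=9, y=0)
  R: turn right, now facing East
  R: turn right, now facing South
Final: (x=9, y=0), facing South

Answer: Final position: (x=9, y=0), facing South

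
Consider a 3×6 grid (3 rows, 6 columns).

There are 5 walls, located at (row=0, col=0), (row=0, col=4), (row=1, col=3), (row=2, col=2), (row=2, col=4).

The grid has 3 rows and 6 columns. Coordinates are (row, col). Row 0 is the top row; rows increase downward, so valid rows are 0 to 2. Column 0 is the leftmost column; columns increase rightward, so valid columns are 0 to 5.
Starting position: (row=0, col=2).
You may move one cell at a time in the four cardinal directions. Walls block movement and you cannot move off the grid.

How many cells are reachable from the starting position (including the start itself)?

Answer: Reachable cells: 8

Derivation:
BFS flood-fill from (row=0, col=2):
  Distance 0: (row=0, col=2)
  Distance 1: (row=0, col=1), (row=0, col=3), (row=1, col=2)
  Distance 2: (row=1, col=1)
  Distance 3: (row=1, col=0), (row=2, col=1)
  Distance 4: (row=2, col=0)
Total reachable: 8 (grid has 13 open cells total)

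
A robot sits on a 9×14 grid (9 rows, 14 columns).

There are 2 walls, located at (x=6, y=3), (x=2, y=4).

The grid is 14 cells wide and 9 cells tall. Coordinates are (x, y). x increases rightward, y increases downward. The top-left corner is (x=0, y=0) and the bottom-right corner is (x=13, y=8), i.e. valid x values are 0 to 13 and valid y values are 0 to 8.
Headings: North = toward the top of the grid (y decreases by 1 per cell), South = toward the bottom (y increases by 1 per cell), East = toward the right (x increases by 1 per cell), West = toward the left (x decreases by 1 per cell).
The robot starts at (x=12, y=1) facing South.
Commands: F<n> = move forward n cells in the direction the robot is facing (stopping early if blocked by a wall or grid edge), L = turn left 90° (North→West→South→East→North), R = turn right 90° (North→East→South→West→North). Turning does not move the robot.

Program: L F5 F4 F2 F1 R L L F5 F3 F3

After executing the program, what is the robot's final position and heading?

Answer: Final position: (x=13, y=0), facing North

Derivation:
Start: (x=12, y=1), facing South
  L: turn left, now facing East
  F5: move forward 1/5 (blocked), now at (x=13, y=1)
  F4: move forward 0/4 (blocked), now at (x=13, y=1)
  F2: move forward 0/2 (blocked), now at (x=13, y=1)
  F1: move forward 0/1 (blocked), now at (x=13, y=1)
  R: turn right, now facing South
  L: turn left, now facing East
  L: turn left, now facing North
  F5: move forward 1/5 (blocked), now at (x=13, y=0)
  F3: move forward 0/3 (blocked), now at (x=13, y=0)
  F3: move forward 0/3 (blocked), now at (x=13, y=0)
Final: (x=13, y=0), facing North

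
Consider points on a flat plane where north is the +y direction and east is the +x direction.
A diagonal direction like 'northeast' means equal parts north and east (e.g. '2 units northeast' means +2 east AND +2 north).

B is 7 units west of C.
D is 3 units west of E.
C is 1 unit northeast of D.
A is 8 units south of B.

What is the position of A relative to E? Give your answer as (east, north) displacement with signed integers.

Place E at the origin (east=0, north=0).
  D is 3 units west of E: delta (east=-3, north=+0); D at (east=-3, north=0).
  C is 1 unit northeast of D: delta (east=+1, north=+1); C at (east=-2, north=1).
  B is 7 units west of C: delta (east=-7, north=+0); B at (east=-9, north=1).
  A is 8 units south of B: delta (east=+0, north=-8); A at (east=-9, north=-7).
Therefore A relative to E: (east=-9, north=-7).

Answer: A is at (east=-9, north=-7) relative to E.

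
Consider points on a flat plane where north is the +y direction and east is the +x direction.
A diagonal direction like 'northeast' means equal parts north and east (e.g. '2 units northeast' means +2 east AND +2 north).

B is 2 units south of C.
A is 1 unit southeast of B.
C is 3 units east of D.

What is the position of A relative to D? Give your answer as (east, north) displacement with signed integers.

Answer: A is at (east=4, north=-3) relative to D.

Derivation:
Place D at the origin (east=0, north=0).
  C is 3 units east of D: delta (east=+3, north=+0); C at (east=3, north=0).
  B is 2 units south of C: delta (east=+0, north=-2); B at (east=3, north=-2).
  A is 1 unit southeast of B: delta (east=+1, north=-1); A at (east=4, north=-3).
Therefore A relative to D: (east=4, north=-3).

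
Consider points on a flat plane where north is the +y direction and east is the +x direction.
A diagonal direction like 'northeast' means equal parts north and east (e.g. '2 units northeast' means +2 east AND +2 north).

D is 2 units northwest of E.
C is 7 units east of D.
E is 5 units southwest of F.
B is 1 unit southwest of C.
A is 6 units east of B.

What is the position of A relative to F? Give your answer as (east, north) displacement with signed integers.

Answer: A is at (east=5, north=-4) relative to F.

Derivation:
Place F at the origin (east=0, north=0).
  E is 5 units southwest of F: delta (east=-5, north=-5); E at (east=-5, north=-5).
  D is 2 units northwest of E: delta (east=-2, north=+2); D at (east=-7, north=-3).
  C is 7 units east of D: delta (east=+7, north=+0); C at (east=0, north=-3).
  B is 1 unit southwest of C: delta (east=-1, north=-1); B at (east=-1, north=-4).
  A is 6 units east of B: delta (east=+6, north=+0); A at (east=5, north=-4).
Therefore A relative to F: (east=5, north=-4).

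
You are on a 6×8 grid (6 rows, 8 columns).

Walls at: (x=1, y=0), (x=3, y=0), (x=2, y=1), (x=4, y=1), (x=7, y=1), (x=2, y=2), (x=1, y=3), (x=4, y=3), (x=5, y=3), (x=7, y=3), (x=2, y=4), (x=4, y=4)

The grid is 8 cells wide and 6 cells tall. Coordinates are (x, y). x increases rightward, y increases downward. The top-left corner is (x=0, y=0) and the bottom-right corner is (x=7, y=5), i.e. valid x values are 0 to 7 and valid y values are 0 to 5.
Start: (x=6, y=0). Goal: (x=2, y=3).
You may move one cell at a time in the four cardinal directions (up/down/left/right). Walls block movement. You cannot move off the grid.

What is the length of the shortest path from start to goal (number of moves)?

Answer: Shortest path length: 7

Derivation:
BFS from (x=6, y=0) until reaching (x=2, y=3):
  Distance 0: (x=6, y=0)
  Distance 1: (x=5, y=0), (x=7, y=0), (x=6, y=1)
  Distance 2: (x=4, y=0), (x=5, y=1), (x=6, y=2)
  Distance 3: (x=5, y=2), (x=7, y=2), (x=6, y=3)
  Distance 4: (x=4, y=2), (x=6, y=4)
  Distance 5: (x=3, y=2), (x=5, y=4), (x=7, y=4), (x=6, y=5)
  Distance 6: (x=3, y=1), (x=3, y=3), (x=5, y=5), (x=7, y=5)
  Distance 7: (x=2, y=3), (x=3, y=4), (x=4, y=5)  <- goal reached here
One shortest path (7 moves): (x=6, y=0) -> (x=5, y=0) -> (x=5, y=1) -> (x=5, y=2) -> (x=4, y=2) -> (x=3, y=2) -> (x=3, y=3) -> (x=2, y=3)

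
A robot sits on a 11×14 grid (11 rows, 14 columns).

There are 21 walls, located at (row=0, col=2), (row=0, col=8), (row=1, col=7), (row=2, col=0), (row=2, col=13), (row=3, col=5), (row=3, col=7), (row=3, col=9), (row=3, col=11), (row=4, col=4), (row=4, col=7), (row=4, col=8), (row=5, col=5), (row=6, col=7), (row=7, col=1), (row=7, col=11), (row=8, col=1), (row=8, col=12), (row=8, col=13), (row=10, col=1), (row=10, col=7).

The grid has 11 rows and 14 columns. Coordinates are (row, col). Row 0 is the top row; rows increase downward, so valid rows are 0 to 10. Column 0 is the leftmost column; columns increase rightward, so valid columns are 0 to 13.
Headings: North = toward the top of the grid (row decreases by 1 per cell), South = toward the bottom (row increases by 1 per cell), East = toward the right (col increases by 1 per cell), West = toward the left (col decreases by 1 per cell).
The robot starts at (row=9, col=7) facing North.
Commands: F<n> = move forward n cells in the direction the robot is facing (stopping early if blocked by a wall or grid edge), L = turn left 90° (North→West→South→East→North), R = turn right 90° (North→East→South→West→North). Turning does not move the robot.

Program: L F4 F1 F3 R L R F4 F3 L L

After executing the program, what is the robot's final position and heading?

Answer: Final position: (row=3, col=0), facing South

Derivation:
Start: (row=9, col=7), facing North
  L: turn left, now facing West
  F4: move forward 4, now at (row=9, col=3)
  F1: move forward 1, now at (row=9, col=2)
  F3: move forward 2/3 (blocked), now at (row=9, col=0)
  R: turn right, now facing North
  L: turn left, now facing West
  R: turn right, now facing North
  F4: move forward 4, now at (row=5, col=0)
  F3: move forward 2/3 (blocked), now at (row=3, col=0)
  L: turn left, now facing West
  L: turn left, now facing South
Final: (row=3, col=0), facing South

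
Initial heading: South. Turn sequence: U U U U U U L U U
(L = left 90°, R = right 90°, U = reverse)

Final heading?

Start: South
  U (U-turn (180°)) -> North
  U (U-turn (180°)) -> South
  U (U-turn (180°)) -> North
  U (U-turn (180°)) -> South
  U (U-turn (180°)) -> North
  U (U-turn (180°)) -> South
  L (left (90° counter-clockwise)) -> East
  U (U-turn (180°)) -> West
  U (U-turn (180°)) -> East
Final: East

Answer: Final heading: East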